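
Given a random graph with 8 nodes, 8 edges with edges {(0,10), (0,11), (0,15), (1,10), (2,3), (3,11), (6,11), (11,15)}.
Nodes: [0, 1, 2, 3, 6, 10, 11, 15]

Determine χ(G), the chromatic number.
χ(G) = 3

Clique number ω(G) = 3 (lower bound: χ ≥ ω).
The clique on [0, 11, 15] has size 3, forcing χ ≥ 3, and the coloring below uses 3 colors, so χ(G) = 3.
A valid 3-coloring: color 1: [2, 10, 11]; color 2: [0, 1, 3, 6]; color 3: [15].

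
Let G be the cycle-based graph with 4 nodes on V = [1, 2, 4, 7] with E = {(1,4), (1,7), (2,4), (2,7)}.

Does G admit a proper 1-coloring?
Edge (1,4) forces its endpoints to differ, so 1 color is not enough.

No, G is not 1-colorable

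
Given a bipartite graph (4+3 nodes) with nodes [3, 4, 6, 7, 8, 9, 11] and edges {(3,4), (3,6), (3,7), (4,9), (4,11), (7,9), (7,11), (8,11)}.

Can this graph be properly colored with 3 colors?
Yes, G is 3-colorable

A valid 3-coloring: color 1: [4, 6, 7, 8]; color 2: [3, 9, 11].
(χ(G) = 2 ≤ 3.)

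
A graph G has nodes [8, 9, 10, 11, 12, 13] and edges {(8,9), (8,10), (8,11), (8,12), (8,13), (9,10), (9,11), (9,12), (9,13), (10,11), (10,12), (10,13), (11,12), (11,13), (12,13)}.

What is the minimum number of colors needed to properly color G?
Clique number ω(G) = 6 (lower bound: χ ≥ ω).
The clique on [8, 9, 10, 11, 12, 13] has size 6, forcing χ ≥ 6, and the coloring below uses 6 colors, so χ(G) = 6.
A valid 6-coloring: color 1: [11]; color 2: [13]; color 3: [12]; color 4: [10]; color 5: [9]; color 6: [8].

χ(G) = 6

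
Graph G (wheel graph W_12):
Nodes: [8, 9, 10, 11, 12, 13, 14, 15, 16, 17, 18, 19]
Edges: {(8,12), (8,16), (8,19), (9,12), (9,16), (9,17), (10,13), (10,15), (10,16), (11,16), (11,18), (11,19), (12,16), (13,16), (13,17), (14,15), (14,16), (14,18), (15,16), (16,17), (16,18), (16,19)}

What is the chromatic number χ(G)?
Clique number ω(G) = 3 (lower bound: χ ≥ ω).
Odd cycle [12, 8, 19, 11, 18, 14, 15, 10, 13, 17, 9] needs 3 colors (χ ≥ 3).
Vertex 16 is adjacent to every vertex of [8, 9, 10, 11, 12, 13, 14, 15, 17, 18, 19], which already need 3 colors among themselves, so 16 needs a new color (χ ≥ 4).
The coloring below uses 4 colors, so χ(G) = 4.
A valid 4-coloring: color 1: [16]; color 2: [12, 15, 17, 18, 19]; color 3: [8, 9, 10, 11, 14]; color 4: [13].

χ(G) = 4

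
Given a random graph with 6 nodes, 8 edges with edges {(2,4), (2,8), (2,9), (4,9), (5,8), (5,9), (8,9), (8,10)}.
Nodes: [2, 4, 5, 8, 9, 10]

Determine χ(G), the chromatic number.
Clique number ω(G) = 3 (lower bound: χ ≥ ω).
The clique on [2, 8, 9] has size 3, forcing χ ≥ 3, and the coloring below uses 3 colors, so χ(G) = 3.
A valid 3-coloring: color 1: [4, 8]; color 2: [9, 10]; color 3: [2, 5].

χ(G) = 3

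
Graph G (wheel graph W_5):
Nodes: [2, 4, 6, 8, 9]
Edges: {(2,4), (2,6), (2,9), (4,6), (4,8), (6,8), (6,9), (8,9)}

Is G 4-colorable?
Yes, G is 4-colorable

A valid 4-coloring: color 1: [6]; color 2: [2, 8]; color 3: [4, 9].
(χ(G) = 3 ≤ 4.)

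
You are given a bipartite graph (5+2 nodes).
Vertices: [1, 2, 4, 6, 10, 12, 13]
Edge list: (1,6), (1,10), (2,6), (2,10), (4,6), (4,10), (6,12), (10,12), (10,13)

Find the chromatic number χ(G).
Clique number ω(G) = 2 (lower bound: χ ≥ ω).
The graph is bipartite (no odd cycle), so 2 colors suffice: χ(G) = 2.
A valid 2-coloring: color 1: [6, 10]; color 2: [1, 2, 4, 12, 13].

χ(G) = 2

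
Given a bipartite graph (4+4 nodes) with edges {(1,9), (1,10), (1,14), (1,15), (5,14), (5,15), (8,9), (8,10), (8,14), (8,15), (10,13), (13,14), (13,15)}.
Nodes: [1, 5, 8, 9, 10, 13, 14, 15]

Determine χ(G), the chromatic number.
χ(G) = 2

Clique number ω(G) = 2 (lower bound: χ ≥ ω).
The graph is bipartite (no odd cycle), so 2 colors suffice: χ(G) = 2.
A valid 2-coloring: color 1: [9, 10, 14, 15]; color 2: [1, 5, 8, 13].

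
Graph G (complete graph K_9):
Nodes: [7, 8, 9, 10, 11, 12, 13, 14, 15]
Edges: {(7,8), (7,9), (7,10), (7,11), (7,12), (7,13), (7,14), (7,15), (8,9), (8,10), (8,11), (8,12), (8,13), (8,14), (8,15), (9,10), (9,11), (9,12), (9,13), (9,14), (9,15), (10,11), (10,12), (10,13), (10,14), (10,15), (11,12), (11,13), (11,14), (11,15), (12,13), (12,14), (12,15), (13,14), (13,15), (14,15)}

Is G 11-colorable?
Yes, G is 11-colorable

A valid 11-coloring: color 1: [11]; color 2: [10]; color 3: [15]; color 4: [14]; color 5: [9]; color 6: [8]; color 7: [7]; color 8: [13]; color 9: [12].
(χ(G) = 9 ≤ 11.)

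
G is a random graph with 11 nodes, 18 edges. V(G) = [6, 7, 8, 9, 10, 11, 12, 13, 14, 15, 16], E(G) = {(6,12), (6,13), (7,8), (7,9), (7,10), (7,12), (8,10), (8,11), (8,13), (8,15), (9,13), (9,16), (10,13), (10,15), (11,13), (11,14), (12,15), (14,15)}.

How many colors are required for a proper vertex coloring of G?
Clique number ω(G) = 3 (lower bound: χ ≥ ω).
The clique on [8, 10, 15] has size 3, forcing χ ≥ 3, and the coloring below uses 3 colors, so χ(G) = 3.
A valid 3-coloring: color 1: [6, 8, 9, 14]; color 2: [7, 13, 15, 16]; color 3: [10, 11, 12].

χ(G) = 3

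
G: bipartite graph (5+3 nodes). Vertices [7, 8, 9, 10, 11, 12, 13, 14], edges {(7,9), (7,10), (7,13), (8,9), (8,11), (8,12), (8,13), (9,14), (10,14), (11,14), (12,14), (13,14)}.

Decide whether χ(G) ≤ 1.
No, G is not 1-colorable

Edge (8,9) forces its endpoints to differ, so 1 color is not enough.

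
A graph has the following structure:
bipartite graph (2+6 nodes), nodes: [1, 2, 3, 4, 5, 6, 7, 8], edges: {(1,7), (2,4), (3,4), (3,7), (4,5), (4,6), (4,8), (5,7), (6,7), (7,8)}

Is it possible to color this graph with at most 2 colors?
A valid 2-coloring: color 1: [4, 7]; color 2: [1, 2, 3, 5, 6, 8].
(χ(G) = 2 ≤ 2.)

Yes, G is 2-colorable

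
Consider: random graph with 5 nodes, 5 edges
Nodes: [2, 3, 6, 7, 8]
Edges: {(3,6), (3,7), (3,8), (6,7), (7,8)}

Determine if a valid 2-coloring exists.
No, G is not 2-colorable

The clique on vertices [3, 7, 8] has size 3 > 2, so it alone needs 3 colors.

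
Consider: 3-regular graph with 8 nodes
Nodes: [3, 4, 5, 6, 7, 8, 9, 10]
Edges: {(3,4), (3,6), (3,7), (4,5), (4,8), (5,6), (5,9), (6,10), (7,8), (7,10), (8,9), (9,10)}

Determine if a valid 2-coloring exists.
A valid 2-coloring: color 1: [4, 6, 7, 9]; color 2: [3, 5, 8, 10].
(χ(G) = 2 ≤ 2.)

Yes, G is 2-colorable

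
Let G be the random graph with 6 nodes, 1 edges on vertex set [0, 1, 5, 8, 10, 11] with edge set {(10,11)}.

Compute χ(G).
Clique number ω(G) = 2 (lower bound: χ ≥ ω).
The graph is bipartite (no odd cycle), so 2 colors suffice: χ(G) = 2.
A valid 2-coloring: color 1: [0, 1, 5, 8, 10]; color 2: [11].

χ(G) = 2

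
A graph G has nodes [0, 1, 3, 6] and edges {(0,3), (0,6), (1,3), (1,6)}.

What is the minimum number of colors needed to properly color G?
χ(G) = 2

Clique number ω(G) = 2 (lower bound: χ ≥ ω).
The graph is bipartite (no odd cycle), so 2 colors suffice: χ(G) = 2.
A valid 2-coloring: color 1: [0, 1]; color 2: [3, 6].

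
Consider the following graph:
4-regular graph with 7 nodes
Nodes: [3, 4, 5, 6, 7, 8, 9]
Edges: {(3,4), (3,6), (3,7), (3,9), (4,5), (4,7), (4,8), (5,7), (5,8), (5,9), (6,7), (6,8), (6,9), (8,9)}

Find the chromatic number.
χ(G) = 4

Clique number ω(G) = 3 (lower bound: χ ≥ ω).
Suppose a proper 3-coloring c exists. The clique [3, 4, 7] takes 3 distinct colors; by symmetry let c(3) = 1, c(4) = 2, c(7) = 3.
- Vertex 5: neighbors [4, 7] already have colors [2, 3] ⇒ c(5) = 1.
- Vertex 6: neighbors [3, 7] already have colors [1, 3] ⇒ c(6) = 2.
- Vertex 8: neighbors [5, 4] already have colors [1, 2] ⇒ c(8) = 3.
- Vertex 9: neighbors [3, 6, 8] already have colors [1, 2, 3] — all 3 colors blocked. Contradiction.
The forced assignments end in a contradiction, so G has no proper 3-coloring (χ ≥ 4).
The coloring below uses 4 colors, so χ(G) = 4.
A valid 4-coloring: color 1: [7, 9]; color 2: [5, 6]; color 3: [3, 8]; color 4: [4].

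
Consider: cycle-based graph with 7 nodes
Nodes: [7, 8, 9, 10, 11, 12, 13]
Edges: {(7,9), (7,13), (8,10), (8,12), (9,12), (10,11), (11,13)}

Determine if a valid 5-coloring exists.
Yes, G is 5-colorable

A valid 5-coloring: color 1: [7, 8, 11]; color 2: [10, 12, 13]; color 3: [9].
(χ(G) = 3 ≤ 5.)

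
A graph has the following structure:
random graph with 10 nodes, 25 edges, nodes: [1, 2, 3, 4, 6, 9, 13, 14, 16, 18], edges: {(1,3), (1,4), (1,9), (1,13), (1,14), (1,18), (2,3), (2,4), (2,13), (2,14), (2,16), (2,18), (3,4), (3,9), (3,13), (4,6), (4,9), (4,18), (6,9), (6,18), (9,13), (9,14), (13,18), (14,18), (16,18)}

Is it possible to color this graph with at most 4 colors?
Yes, G is 4-colorable

A valid 4-coloring: color 1: [9, 18]; color 2: [1, 2, 6]; color 3: [4, 13, 14, 16]; color 4: [3].
(χ(G) = 4 ≤ 4.)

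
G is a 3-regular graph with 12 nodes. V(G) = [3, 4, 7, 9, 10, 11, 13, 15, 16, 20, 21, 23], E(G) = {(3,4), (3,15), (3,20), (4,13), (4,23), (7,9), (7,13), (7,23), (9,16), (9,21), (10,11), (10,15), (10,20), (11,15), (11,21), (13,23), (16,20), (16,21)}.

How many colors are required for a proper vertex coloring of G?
χ(G) = 3

Clique number ω(G) = 3 (lower bound: χ ≥ ω).
The clique on [7, 13, 23] has size 3, forcing χ ≥ 3, and the coloring below uses 3 colors, so χ(G) = 3.
A valid 3-coloring: color 1: [9, 13, 15, 20]; color 2: [3, 11, 16, 23]; color 3: [4, 7, 10, 21].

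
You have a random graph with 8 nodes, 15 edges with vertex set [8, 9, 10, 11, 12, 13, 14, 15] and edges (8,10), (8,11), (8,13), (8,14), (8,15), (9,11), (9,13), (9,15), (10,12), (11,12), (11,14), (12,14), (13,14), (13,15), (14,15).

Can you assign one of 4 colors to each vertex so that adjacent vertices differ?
A valid 4-coloring: color 1: [9, 10, 14]; color 2: [8, 12]; color 3: [11, 15]; color 4: [13].
(χ(G) = 4 ≤ 4.)

Yes, G is 4-colorable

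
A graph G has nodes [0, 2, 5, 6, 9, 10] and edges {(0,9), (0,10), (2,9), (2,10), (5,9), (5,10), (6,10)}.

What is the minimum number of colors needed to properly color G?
Clique number ω(G) = 2 (lower bound: χ ≥ ω).
The graph is bipartite (no odd cycle), so 2 colors suffice: χ(G) = 2.
A valid 2-coloring: color 1: [9, 10]; color 2: [0, 2, 5, 6].

χ(G) = 2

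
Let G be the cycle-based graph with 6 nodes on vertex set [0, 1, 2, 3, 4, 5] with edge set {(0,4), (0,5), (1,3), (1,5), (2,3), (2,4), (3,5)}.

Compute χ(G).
χ(G) = 3

Clique number ω(G) = 3 (lower bound: χ ≥ ω).
The clique on [1, 3, 5] has size 3, forcing χ ≥ 3, and the coloring below uses 3 colors, so χ(G) = 3.
A valid 3-coloring: color 1: [4, 5]; color 2: [0, 3]; color 3: [1, 2].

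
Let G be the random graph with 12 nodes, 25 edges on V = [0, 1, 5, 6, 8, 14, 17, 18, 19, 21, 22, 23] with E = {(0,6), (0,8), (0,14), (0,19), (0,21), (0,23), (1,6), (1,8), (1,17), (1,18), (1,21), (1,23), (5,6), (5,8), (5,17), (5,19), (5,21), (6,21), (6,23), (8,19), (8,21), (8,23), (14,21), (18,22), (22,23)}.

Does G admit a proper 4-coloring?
A valid 4-coloring: color 1: [17, 18, 19, 21, 23]; color 2: [6, 8, 14, 22]; color 3: [0, 1, 5].
(χ(G) = 3 ≤ 4.)

Yes, G is 4-colorable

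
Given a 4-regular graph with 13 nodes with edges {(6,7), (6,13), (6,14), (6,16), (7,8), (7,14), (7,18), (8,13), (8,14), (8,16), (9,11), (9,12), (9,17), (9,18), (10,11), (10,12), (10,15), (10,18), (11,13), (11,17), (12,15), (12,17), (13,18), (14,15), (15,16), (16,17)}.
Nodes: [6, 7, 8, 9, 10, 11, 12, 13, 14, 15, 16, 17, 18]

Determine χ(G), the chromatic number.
χ(G) = 3

Clique number ω(G) = 3 (lower bound: χ ≥ ω).
The clique on [6, 7, 14] has size 3, forcing χ ≥ 3, and the coloring below uses 3 colors, so χ(G) = 3.
A valid 3-coloring: color 1: [7, 13, 15, 17]; color 2: [6, 8, 9, 10]; color 3: [11, 12, 14, 16, 18].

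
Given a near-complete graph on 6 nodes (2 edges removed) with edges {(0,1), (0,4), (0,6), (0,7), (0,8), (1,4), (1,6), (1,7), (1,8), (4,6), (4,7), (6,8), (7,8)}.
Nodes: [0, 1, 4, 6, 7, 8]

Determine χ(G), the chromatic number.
χ(G) = 4

Clique number ω(G) = 4 (lower bound: χ ≥ ω).
The clique on [0, 1, 6, 8] has size 4, forcing χ ≥ 4, and the coloring below uses 4 colors, so χ(G) = 4.
A valid 4-coloring: color 1: [0]; color 2: [1]; color 3: [6, 7]; color 4: [4, 8].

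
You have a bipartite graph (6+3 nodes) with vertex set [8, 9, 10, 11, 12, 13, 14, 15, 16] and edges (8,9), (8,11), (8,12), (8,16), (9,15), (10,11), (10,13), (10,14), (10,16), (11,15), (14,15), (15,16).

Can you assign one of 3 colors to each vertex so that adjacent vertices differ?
Yes, G is 3-colorable

A valid 3-coloring: color 1: [8, 10, 15]; color 2: [9, 11, 12, 13, 14, 16].
(χ(G) = 2 ≤ 3.)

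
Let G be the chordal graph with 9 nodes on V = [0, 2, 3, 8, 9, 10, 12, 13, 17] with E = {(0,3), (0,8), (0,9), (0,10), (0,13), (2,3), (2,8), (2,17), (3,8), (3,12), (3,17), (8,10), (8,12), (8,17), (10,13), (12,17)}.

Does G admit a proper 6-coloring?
A valid 6-coloring: color 1: [8, 9, 13]; color 2: [3, 10]; color 3: [0, 17]; color 4: [2, 12].
(χ(G) = 4 ≤ 6.)

Yes, G is 6-colorable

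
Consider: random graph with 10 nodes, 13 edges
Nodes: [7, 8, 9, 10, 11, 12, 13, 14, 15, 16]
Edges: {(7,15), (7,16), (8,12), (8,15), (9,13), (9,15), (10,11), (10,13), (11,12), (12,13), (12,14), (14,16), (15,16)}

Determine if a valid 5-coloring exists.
A valid 5-coloring: color 1: [9, 10, 12, 16]; color 2: [11, 13, 14, 15]; color 3: [7, 8].
(χ(G) = 3 ≤ 5.)

Yes, G is 5-colorable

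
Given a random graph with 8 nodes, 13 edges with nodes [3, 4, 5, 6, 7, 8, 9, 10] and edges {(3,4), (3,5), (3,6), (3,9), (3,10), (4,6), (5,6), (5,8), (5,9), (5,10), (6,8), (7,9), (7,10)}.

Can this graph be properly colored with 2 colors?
No, G is not 2-colorable

The clique on vertices [5, 6, 8] has size 3 > 2, so it alone needs 3 colors.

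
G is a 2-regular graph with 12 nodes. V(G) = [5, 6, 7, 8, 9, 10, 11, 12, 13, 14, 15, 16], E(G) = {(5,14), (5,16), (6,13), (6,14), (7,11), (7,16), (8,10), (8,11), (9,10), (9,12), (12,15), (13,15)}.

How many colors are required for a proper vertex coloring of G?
χ(G) = 2

Clique number ω(G) = 2 (lower bound: χ ≥ ω).
The graph is bipartite (no odd cycle), so 2 colors suffice: χ(G) = 2.
A valid 2-coloring: color 1: [10, 11, 12, 13, 14, 16]; color 2: [5, 6, 7, 8, 9, 15].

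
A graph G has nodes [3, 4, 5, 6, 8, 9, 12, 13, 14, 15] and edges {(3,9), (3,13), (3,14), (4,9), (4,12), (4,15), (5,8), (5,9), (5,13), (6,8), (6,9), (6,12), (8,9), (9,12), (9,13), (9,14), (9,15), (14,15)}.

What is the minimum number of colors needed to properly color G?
χ(G) = 4

Clique number ω(G) = 3 (lower bound: χ ≥ ω).
Odd cycle [15, 4, 12, 6, 8, 5, 13, 3, 14] needs 3 colors (χ ≥ 3).
Vertex 9 is adjacent to every vertex of [3, 4, 5, 6, 8, 12, 13, 14, 15], which already need 3 colors among themselves, so 9 needs a new color (χ ≥ 4).
The coloring below uses 4 colors, so χ(G) = 4.
A valid 4-coloring: color 1: [9]; color 2: [3, 8, 12, 15]; color 3: [4, 5, 6, 14]; color 4: [13].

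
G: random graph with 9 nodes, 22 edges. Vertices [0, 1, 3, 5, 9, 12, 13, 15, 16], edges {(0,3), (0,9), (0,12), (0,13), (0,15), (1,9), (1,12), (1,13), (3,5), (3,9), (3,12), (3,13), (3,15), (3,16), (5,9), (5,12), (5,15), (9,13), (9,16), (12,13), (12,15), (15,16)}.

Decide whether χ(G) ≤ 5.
Yes, G is 5-colorable

A valid 5-coloring: color 1: [1, 3]; color 2: [9, 12]; color 3: [0, 5, 16]; color 4: [13, 15].
(χ(G) = 4 ≤ 5.)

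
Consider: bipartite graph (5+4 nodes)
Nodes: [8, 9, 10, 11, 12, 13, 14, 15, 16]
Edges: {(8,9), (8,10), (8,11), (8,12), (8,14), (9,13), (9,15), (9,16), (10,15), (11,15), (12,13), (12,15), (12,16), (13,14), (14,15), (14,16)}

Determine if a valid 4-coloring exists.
Yes, G is 4-colorable

A valid 4-coloring: color 1: [8, 13, 15, 16]; color 2: [9, 10, 11, 12, 14].
(χ(G) = 2 ≤ 4.)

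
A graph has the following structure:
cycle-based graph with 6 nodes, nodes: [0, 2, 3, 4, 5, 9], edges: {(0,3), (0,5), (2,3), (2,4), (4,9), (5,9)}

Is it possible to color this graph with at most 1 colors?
Edge (0,3) forces its endpoints to differ, so 1 color is not enough.

No, G is not 1-colorable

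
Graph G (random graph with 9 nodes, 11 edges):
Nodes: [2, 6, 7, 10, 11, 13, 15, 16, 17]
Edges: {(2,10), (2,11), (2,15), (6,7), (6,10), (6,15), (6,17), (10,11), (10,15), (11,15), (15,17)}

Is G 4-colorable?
Yes, G is 4-colorable

A valid 4-coloring: color 1: [7, 13, 15, 16]; color 2: [6, 11]; color 3: [10, 17]; color 4: [2].
(χ(G) = 4 ≤ 4.)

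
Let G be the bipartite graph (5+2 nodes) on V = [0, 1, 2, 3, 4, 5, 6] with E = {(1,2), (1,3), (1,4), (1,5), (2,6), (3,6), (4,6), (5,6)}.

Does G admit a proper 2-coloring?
A valid 2-coloring: color 1: [0, 1, 6]; color 2: [2, 3, 4, 5].
(χ(G) = 2 ≤ 2.)

Yes, G is 2-colorable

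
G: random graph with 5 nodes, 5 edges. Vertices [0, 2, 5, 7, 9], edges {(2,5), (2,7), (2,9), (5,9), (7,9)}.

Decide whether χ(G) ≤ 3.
A valid 3-coloring: color 1: [0, 9]; color 2: [2]; color 3: [5, 7].
(χ(G) = 3 ≤ 3.)

Yes, G is 3-colorable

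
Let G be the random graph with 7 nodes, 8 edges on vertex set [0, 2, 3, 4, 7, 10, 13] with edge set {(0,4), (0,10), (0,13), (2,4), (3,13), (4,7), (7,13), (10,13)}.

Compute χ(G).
Clique number ω(G) = 3 (lower bound: χ ≥ ω).
The clique on [0, 10, 13] has size 3, forcing χ ≥ 3, and the coloring below uses 3 colors, so χ(G) = 3.
A valid 3-coloring: color 1: [4, 13]; color 2: [0, 2, 3, 7]; color 3: [10].

χ(G) = 3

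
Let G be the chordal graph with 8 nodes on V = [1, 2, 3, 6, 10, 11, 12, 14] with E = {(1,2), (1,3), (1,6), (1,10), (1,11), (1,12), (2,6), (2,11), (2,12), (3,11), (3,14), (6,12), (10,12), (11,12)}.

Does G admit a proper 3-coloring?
No, G is not 3-colorable

The clique on vertices [1, 2, 11, 12] has size 4 > 3, so it alone needs 4 colors.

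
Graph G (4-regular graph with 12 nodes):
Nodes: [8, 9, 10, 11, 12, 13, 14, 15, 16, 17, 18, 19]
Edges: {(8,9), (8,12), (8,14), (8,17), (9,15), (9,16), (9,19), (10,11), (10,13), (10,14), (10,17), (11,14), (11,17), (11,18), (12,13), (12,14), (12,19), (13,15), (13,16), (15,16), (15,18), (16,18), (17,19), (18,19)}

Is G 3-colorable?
A valid 3-coloring: color 1: [11, 12, 16]; color 2: [8, 10, 15, 19]; color 3: [9, 13, 14, 17, 18].
(χ(G) = 3 ≤ 3.)

Yes, G is 3-colorable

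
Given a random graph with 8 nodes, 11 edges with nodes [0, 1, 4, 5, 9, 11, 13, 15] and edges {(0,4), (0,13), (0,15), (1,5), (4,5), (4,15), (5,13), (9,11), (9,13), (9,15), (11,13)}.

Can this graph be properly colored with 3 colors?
A valid 3-coloring: color 1: [1, 4, 13]; color 2: [0, 5, 9]; color 3: [11, 15].
(χ(G) = 3 ≤ 3.)

Yes, G is 3-colorable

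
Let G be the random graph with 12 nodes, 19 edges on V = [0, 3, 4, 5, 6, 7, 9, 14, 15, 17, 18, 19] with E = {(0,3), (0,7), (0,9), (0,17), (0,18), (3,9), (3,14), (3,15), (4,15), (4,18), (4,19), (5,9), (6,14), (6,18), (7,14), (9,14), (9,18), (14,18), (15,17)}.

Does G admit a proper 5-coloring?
Yes, G is 5-colorable

A valid 5-coloring: color 1: [0, 4, 5, 14]; color 2: [6, 7, 9, 15, 19]; color 3: [3, 17, 18].
(χ(G) = 3 ≤ 5.)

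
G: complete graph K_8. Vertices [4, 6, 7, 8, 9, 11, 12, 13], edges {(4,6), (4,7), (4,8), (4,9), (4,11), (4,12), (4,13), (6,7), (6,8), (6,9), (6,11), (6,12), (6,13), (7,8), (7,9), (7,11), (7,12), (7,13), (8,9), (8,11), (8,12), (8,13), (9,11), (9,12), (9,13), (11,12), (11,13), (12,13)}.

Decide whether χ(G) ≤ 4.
No, G is not 4-colorable

The clique on vertices [4, 6, 7, 8, 9, 11, 12, 13] has size 8 > 4, so it alone needs 8 colors.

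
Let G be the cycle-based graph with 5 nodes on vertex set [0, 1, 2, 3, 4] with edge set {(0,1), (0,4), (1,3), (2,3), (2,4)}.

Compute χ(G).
χ(G) = 3

Clique number ω(G) = 2 (lower bound: χ ≥ ω).
Odd cycle [0, 1, 3, 2, 4] needs 3 colors (χ ≥ 3).
The coloring below uses 3 colors, so χ(G) = 3.
A valid 3-coloring: color 1: [0, 2]; color 2: [1, 4]; color 3: [3].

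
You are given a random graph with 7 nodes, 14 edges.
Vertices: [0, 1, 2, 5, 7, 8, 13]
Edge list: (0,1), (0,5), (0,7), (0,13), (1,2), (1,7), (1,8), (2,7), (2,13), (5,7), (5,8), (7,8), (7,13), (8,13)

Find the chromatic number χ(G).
χ(G) = 3

Clique number ω(G) = 3 (lower bound: χ ≥ ω).
The clique on [0, 1, 7] has size 3, forcing χ ≥ 3, and the coloring below uses 3 colors, so χ(G) = 3.
A valid 3-coloring: color 1: [7]; color 2: [1, 5, 13]; color 3: [0, 2, 8].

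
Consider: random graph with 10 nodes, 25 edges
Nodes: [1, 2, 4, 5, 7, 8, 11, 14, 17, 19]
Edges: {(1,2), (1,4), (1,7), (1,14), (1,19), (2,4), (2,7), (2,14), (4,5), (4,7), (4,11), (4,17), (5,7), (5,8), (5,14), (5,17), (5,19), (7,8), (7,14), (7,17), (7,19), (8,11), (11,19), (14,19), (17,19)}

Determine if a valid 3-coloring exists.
The clique on vertices [1, 2, 4, 7] has size 4 > 3, so it alone needs 4 colors.

No, G is not 3-colorable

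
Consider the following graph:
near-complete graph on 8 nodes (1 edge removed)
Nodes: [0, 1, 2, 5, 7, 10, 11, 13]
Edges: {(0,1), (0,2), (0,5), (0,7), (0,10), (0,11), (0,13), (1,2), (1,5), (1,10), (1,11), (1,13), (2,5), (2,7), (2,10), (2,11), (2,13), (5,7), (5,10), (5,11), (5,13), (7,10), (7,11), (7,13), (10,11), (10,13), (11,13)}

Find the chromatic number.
Clique number ω(G) = 7 (lower bound: χ ≥ ω).
The clique on [0, 1, 2, 5, 10, 11, 13] has size 7, forcing χ ≥ 7, and the coloring below uses 7 colors, so χ(G) = 7.
A valid 7-coloring: color 1: [10]; color 2: [13]; color 3: [5]; color 4: [2]; color 5: [0]; color 6: [11]; color 7: [1, 7].

χ(G) = 7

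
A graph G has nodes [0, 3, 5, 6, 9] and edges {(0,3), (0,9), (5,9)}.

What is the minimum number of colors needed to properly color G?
Clique number ω(G) = 2 (lower bound: χ ≥ ω).
The graph is bipartite (no odd cycle), so 2 colors suffice: χ(G) = 2.
A valid 2-coloring: color 1: [3, 6, 9]; color 2: [0, 5].

χ(G) = 2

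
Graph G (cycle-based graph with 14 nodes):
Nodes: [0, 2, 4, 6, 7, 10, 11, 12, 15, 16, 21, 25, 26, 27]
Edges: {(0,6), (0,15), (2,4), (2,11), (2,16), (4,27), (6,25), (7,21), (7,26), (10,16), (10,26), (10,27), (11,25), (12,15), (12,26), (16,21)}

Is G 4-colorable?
A valid 4-coloring: color 1: [6, 11, 15, 16, 26, 27]; color 2: [0, 2, 7, 10, 12, 25]; color 3: [4, 21].
(χ(G) = 3 ≤ 4.)

Yes, G is 4-colorable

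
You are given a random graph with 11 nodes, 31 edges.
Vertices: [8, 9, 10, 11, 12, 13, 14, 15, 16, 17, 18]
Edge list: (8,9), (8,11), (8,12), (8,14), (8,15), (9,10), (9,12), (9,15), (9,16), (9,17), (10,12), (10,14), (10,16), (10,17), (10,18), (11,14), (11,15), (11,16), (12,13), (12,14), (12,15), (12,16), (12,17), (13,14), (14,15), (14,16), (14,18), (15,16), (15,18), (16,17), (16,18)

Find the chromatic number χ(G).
Clique number ω(G) = 5 (lower bound: χ ≥ ω).
The clique on [9, 10, 12, 16, 17] has size 5, forcing χ ≥ 5, and the coloring below uses 5 colors, so χ(G) = 5.
A valid 5-coloring: color 1: [11, 12, 18]; color 2: [9, 14]; color 3: [8, 13, 16]; color 4: [10, 15]; color 5: [17].

χ(G) = 5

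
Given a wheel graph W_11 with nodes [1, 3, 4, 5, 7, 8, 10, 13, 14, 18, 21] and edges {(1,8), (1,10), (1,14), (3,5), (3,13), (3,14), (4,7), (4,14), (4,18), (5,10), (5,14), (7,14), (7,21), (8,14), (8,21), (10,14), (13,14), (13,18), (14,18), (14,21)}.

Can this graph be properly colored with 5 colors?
A valid 5-coloring: color 1: [14]; color 2: [3, 7, 8, 10, 18]; color 3: [1, 4, 5, 13, 21].
(χ(G) = 3 ≤ 5.)

Yes, G is 5-colorable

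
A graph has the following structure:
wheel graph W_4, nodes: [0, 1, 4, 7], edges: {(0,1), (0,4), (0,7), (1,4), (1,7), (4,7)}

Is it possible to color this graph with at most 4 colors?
A valid 4-coloring: color 1: [4]; color 2: [1]; color 3: [7]; color 4: [0].
(χ(G) = 4 ≤ 4.)

Yes, G is 4-colorable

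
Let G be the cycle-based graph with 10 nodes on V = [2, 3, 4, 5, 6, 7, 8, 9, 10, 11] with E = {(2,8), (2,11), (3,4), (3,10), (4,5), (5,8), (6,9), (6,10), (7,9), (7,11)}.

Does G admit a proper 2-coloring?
Yes, G is 2-colorable

A valid 2-coloring: color 1: [4, 8, 9, 10, 11]; color 2: [2, 3, 5, 6, 7].
(χ(G) = 2 ≤ 2.)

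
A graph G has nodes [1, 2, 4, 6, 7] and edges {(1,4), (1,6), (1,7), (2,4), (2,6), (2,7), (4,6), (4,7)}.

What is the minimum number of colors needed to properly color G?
χ(G) = 3

Clique number ω(G) = 3 (lower bound: χ ≥ ω).
The clique on [1, 4, 6] has size 3, forcing χ ≥ 3, and the coloring below uses 3 colors, so χ(G) = 3.
A valid 3-coloring: color 1: [4]; color 2: [1, 2]; color 3: [6, 7].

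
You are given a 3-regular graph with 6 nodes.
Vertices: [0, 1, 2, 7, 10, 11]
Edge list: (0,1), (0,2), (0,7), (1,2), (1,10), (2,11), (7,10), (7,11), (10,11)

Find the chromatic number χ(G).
χ(G) = 3

Clique number ω(G) = 3 (lower bound: χ ≥ ω).
The clique on [0, 1, 2] has size 3, forcing χ ≥ 3, and the coloring below uses 3 colors, so χ(G) = 3.
A valid 3-coloring: color 1: [0, 11]; color 2: [1, 7]; color 3: [2, 10].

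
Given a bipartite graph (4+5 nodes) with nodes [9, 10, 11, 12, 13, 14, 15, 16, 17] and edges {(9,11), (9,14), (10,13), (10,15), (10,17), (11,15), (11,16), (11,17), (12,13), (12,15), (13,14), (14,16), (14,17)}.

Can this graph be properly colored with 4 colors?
A valid 4-coloring: color 1: [10, 11, 12, 14]; color 2: [9, 13, 15, 16, 17].
(χ(G) = 2 ≤ 4.)

Yes, G is 4-colorable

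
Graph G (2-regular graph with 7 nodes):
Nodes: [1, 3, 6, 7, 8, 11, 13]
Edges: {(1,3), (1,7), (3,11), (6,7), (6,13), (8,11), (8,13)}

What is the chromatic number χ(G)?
χ(G) = 3

Clique number ω(G) = 2 (lower bound: χ ≥ ω).
Odd cycle [11, 8, 13, 6, 7, 1, 3] needs 3 colors (χ ≥ 3).
The coloring below uses 3 colors, so χ(G) = 3.
A valid 3-coloring: color 1: [1, 6, 11]; color 2: [3, 7, 13]; color 3: [8].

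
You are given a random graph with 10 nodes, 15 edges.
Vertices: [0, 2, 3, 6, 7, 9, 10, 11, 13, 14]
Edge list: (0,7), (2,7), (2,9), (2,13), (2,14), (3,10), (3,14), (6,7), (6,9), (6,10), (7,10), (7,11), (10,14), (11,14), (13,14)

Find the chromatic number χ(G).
χ(G) = 3

Clique number ω(G) = 3 (lower bound: χ ≥ ω).
The clique on [3, 10, 14] has size 3, forcing χ ≥ 3, and the coloring below uses 3 colors, so χ(G) = 3.
A valid 3-coloring: color 1: [7, 9, 14]; color 2: [0, 2, 3, 6, 11]; color 3: [10, 13].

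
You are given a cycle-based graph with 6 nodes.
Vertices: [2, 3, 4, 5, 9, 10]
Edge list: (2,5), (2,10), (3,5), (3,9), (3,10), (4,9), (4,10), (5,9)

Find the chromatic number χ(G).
χ(G) = 3

Clique number ω(G) = 3 (lower bound: χ ≥ ω).
The clique on [3, 5, 9] has size 3, forcing χ ≥ 3, and the coloring below uses 3 colors, so χ(G) = 3.
A valid 3-coloring: color 1: [2, 3, 4]; color 2: [5, 10]; color 3: [9].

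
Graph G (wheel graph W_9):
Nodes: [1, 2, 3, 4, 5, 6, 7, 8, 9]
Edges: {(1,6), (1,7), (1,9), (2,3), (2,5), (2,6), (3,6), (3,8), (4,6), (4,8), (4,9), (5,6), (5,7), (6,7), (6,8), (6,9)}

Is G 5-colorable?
A valid 5-coloring: color 1: [6]; color 2: [1, 3, 4, 5]; color 3: [2, 7, 8, 9].
(χ(G) = 3 ≤ 5.)

Yes, G is 5-colorable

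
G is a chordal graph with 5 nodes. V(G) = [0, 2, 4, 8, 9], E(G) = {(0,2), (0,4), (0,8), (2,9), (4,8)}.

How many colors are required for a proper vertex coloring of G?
Clique number ω(G) = 3 (lower bound: χ ≥ ω).
The clique on [0, 4, 8] has size 3, forcing χ ≥ 3, and the coloring below uses 3 colors, so χ(G) = 3.
A valid 3-coloring: color 1: [0, 9]; color 2: [2, 4]; color 3: [8].

χ(G) = 3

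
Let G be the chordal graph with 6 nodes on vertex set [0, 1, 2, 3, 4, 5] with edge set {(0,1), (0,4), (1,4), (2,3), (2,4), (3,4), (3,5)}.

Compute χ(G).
χ(G) = 3

Clique number ω(G) = 3 (lower bound: χ ≥ ω).
The clique on [0, 1, 4] has size 3, forcing χ ≥ 3, and the coloring below uses 3 colors, so χ(G) = 3.
A valid 3-coloring: color 1: [4, 5]; color 2: [0, 3]; color 3: [1, 2].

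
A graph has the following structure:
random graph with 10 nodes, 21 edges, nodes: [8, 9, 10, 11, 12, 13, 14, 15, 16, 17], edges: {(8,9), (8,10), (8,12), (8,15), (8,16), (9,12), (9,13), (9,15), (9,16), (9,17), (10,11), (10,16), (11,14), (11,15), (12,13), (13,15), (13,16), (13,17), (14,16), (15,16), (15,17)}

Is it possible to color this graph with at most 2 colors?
The clique on vertices [8, 9, 15, 16] has size 4 > 2, so it alone needs 4 colors.

No, G is not 2-colorable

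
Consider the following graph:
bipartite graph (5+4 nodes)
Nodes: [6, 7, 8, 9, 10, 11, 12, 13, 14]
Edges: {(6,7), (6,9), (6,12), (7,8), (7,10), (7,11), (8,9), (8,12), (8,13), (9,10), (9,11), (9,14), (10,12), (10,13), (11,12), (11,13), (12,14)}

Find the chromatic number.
Clique number ω(G) = 2 (lower bound: χ ≥ ω).
The graph is bipartite (no odd cycle), so 2 colors suffice: χ(G) = 2.
A valid 2-coloring: color 1: [7, 9, 12, 13]; color 2: [6, 8, 10, 11, 14].

χ(G) = 2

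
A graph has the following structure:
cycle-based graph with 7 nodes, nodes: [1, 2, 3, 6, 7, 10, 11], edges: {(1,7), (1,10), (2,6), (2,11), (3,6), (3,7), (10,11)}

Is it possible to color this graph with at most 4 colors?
Yes, G is 4-colorable

A valid 4-coloring: color 1: [1, 6, 11]; color 2: [2, 7, 10]; color 3: [3].
(χ(G) = 3 ≤ 4.)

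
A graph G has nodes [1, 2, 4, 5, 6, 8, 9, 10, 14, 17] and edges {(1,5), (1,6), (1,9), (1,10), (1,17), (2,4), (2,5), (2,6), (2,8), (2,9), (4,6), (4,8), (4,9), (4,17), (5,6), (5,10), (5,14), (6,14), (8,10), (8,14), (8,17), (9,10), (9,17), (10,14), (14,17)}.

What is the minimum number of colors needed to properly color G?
Clique number ω(G) = 3 (lower bound: χ ≥ ω).
Suppose a proper 3-coloring c exists. The clique [1, 5, 6] takes 3 distinct colors; by symmetry let c(1) = 1, c(5) = 2, c(6) = 3.
- Vertex 2: neighbors [5, 6] already have colors [2, 3] ⇒ c(2) = 1.
- Vertex 4: neighbors [2, 6] already have colors [1, 3] ⇒ c(4) = 2.
- Vertex 8: neighbors [2, 4] already have colors [1, 2] ⇒ c(8) = 3.
- Vertex 10: neighbors [1, 5, 8] already have colors [1, 2, 3] — all 3 colors blocked. Contradiction.
The forced assignments end in a contradiction, so G has no proper 3-coloring (χ ≥ 4).
The coloring below uses 4 colors, so χ(G) = 4.
A valid 4-coloring: color 1: [1, 2, 14]; color 2: [6, 10, 17]; color 3: [4, 5]; color 4: [8, 9].

χ(G) = 4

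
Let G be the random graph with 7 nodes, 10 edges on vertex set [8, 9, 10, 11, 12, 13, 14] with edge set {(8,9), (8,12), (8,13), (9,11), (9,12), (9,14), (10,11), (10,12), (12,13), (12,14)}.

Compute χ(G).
Clique number ω(G) = 3 (lower bound: χ ≥ ω).
The clique on [8, 9, 12] has size 3, forcing χ ≥ 3, and the coloring below uses 3 colors, so χ(G) = 3.
A valid 3-coloring: color 1: [11, 12]; color 2: [9, 10, 13]; color 3: [8, 14].

χ(G) = 3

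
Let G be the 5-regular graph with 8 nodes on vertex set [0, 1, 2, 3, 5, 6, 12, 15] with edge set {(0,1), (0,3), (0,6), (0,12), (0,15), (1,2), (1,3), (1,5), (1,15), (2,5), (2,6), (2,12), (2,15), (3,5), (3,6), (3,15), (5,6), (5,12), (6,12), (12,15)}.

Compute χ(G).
χ(G) = 4

Clique number ω(G) = 4 (lower bound: χ ≥ ω).
The clique on [0, 1, 3, 15] has size 4, forcing χ ≥ 4, and the coloring below uses 4 colors, so χ(G) = 4.
A valid 4-coloring: color 1: [1, 12]; color 2: [2, 3]; color 3: [0, 5]; color 4: [6, 15].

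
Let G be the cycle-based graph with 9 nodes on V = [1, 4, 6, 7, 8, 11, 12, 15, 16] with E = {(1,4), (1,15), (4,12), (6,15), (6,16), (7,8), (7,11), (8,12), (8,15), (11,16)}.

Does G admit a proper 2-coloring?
No, G is not 2-colorable

Odd cycle [12, 4, 1, 15, 8] needs 3 colors (χ ≥ 3).
Hence χ(G) ≥ 3 > 2, so no proper 2-coloring exists.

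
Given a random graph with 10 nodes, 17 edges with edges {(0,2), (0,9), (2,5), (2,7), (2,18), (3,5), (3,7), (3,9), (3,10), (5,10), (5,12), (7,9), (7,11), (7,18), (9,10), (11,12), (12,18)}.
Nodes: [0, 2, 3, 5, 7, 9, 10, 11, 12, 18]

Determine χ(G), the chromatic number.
Clique number ω(G) = 3 (lower bound: χ ≥ ω).
The clique on [3, 5, 10] has size 3, forcing χ ≥ 3, and the coloring below uses 3 colors, so χ(G) = 3.
A valid 3-coloring: color 1: [0, 7, 10, 12]; color 2: [2, 3, 11]; color 3: [5, 9, 18].

χ(G) = 3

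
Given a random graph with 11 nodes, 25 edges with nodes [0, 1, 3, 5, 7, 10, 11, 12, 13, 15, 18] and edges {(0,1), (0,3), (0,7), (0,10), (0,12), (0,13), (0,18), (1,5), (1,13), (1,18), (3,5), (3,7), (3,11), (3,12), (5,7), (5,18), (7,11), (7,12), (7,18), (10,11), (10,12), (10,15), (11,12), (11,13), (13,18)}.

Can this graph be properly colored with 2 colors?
The clique on vertices [0, 1, 13, 18] has size 4 > 2, so it alone needs 4 colors.

No, G is not 2-colorable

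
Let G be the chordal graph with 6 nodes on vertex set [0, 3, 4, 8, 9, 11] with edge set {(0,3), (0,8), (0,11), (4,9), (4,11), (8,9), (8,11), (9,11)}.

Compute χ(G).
Clique number ω(G) = 3 (lower bound: χ ≥ ω).
The clique on [0, 8, 11] has size 3, forcing χ ≥ 3, and the coloring below uses 3 colors, so χ(G) = 3.
A valid 3-coloring: color 1: [3, 11]; color 2: [0, 9]; color 3: [4, 8].

χ(G) = 3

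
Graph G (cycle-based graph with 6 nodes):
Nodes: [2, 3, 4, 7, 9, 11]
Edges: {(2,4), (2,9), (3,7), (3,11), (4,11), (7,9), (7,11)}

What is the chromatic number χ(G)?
Clique number ω(G) = 3 (lower bound: χ ≥ ω).
The clique on [3, 7, 11] has size 3, forcing χ ≥ 3, and the coloring below uses 3 colors, so χ(G) = 3.
A valid 3-coloring: color 1: [9, 11]; color 2: [4, 7]; color 3: [2, 3].

χ(G) = 3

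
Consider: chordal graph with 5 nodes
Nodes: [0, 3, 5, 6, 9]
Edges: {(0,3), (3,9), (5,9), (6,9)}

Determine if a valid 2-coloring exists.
Yes, G is 2-colorable

A valid 2-coloring: color 1: [0, 9]; color 2: [3, 5, 6].
(χ(G) = 2 ≤ 2.)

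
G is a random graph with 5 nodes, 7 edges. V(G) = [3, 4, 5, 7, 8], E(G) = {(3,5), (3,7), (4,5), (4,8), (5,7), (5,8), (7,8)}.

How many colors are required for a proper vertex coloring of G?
χ(G) = 3

Clique number ω(G) = 3 (lower bound: χ ≥ ω).
The clique on [4, 5, 8] has size 3, forcing χ ≥ 3, and the coloring below uses 3 colors, so χ(G) = 3.
A valid 3-coloring: color 1: [5]; color 2: [3, 8]; color 3: [4, 7].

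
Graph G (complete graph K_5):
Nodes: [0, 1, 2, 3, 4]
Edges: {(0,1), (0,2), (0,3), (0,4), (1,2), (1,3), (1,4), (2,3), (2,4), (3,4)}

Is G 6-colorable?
A valid 6-coloring: color 1: [2]; color 2: [0]; color 3: [3]; color 4: [4]; color 5: [1].
(χ(G) = 5 ≤ 6.)

Yes, G is 6-colorable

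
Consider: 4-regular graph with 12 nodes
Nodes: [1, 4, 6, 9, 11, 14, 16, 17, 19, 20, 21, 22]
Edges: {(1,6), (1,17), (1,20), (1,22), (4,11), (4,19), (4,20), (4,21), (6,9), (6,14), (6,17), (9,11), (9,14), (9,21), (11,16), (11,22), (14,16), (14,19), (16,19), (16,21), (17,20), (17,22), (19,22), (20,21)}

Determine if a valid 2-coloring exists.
No, G is not 2-colorable

The clique on vertices [1, 17, 20] has size 3 > 2, so it alone needs 3 colors.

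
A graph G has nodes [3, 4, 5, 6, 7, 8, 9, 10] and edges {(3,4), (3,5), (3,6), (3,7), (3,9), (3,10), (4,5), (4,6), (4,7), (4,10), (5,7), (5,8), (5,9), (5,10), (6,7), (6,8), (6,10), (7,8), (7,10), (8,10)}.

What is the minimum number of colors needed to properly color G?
χ(G) = 5

Clique number ω(G) = 5 (lower bound: χ ≥ ω).
The clique on [3, 4, 5, 7, 10] has size 5, forcing χ ≥ 5, and the coloring below uses 5 colors, so χ(G) = 5.
A valid 5-coloring: color 1: [3, 8]; color 2: [7, 9]; color 3: [5, 6]; color 4: [10]; color 5: [4].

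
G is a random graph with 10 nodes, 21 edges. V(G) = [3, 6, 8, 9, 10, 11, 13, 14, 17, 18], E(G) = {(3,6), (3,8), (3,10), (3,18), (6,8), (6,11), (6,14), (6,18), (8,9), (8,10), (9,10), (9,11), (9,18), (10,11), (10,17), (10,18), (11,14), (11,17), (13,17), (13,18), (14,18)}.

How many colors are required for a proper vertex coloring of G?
Clique number ω(G) = 3 (lower bound: χ ≥ ω).
The clique on [8, 9, 10] has size 3, forcing χ ≥ 3, and the coloring below uses 3 colors, so χ(G) = 3.
A valid 3-coloring: color 1: [6, 10, 13]; color 2: [8, 11, 18]; color 3: [3, 9, 14, 17].

χ(G) = 3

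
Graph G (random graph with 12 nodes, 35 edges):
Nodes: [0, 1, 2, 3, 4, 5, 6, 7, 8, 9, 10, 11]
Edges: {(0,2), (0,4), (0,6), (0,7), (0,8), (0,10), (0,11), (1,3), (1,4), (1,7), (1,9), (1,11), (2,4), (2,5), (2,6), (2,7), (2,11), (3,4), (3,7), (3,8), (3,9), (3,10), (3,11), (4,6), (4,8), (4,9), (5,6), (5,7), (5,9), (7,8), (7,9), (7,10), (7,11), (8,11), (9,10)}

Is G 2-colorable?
The clique on vertices [0, 2, 4, 6] has size 4 > 2, so it alone needs 4 colors.

No, G is not 2-colorable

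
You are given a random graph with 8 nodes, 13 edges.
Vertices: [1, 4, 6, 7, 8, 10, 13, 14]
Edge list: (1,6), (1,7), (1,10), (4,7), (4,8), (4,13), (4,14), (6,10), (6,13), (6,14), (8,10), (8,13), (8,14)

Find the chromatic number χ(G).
χ(G) = 3

Clique number ω(G) = 3 (lower bound: χ ≥ ω).
The clique on [1, 6, 10] has size 3, forcing χ ≥ 3, and the coloring below uses 3 colors, so χ(G) = 3.
A valid 3-coloring: color 1: [4, 6]; color 2: [1, 8]; color 3: [7, 10, 13, 14].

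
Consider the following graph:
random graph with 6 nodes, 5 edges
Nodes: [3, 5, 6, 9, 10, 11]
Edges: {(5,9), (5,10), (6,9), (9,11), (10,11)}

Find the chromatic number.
χ(G) = 2

Clique number ω(G) = 2 (lower bound: χ ≥ ω).
The graph is bipartite (no odd cycle), so 2 colors suffice: χ(G) = 2.
A valid 2-coloring: color 1: [3, 9, 10]; color 2: [5, 6, 11].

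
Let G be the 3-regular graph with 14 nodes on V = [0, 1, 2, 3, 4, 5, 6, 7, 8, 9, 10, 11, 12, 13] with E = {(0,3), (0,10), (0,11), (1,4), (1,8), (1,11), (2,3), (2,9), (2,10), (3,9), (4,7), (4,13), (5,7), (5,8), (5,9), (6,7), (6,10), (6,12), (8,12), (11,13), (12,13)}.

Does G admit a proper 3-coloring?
Yes, G is 3-colorable

A valid 3-coloring: color 1: [4, 8, 9, 10, 11]; color 2: [0, 1, 2, 5, 6, 13]; color 3: [3, 7, 12].
(χ(G) = 3 ≤ 3.)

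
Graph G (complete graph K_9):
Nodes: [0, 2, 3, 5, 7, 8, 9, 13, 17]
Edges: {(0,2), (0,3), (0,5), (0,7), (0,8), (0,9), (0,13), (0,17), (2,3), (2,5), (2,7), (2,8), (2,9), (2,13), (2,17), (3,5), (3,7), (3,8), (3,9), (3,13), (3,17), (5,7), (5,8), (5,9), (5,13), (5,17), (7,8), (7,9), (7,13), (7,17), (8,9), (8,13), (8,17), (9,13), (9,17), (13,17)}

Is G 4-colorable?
No, G is not 4-colorable

The clique on vertices [0, 2, 3, 5, 7, 8, 9, 13, 17] has size 9 > 4, so it alone needs 9 colors.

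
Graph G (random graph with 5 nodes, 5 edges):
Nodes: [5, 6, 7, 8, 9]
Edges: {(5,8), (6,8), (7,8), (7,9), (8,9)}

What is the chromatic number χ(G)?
Clique number ω(G) = 3 (lower bound: χ ≥ ω).
The clique on [7, 8, 9] has size 3, forcing χ ≥ 3, and the coloring below uses 3 colors, so χ(G) = 3.
A valid 3-coloring: color 1: [8]; color 2: [5, 6, 7]; color 3: [9].

χ(G) = 3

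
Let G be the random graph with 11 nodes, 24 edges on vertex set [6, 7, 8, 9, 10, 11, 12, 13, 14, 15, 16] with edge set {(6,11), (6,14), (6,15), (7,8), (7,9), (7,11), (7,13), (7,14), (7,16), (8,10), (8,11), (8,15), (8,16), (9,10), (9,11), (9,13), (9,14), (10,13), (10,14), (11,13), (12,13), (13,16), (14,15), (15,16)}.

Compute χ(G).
Clique number ω(G) = 4 (lower bound: χ ≥ ω).
The clique on [7, 9, 11, 13] has size 4, forcing χ ≥ 4, and the coloring below uses 4 colors, so χ(G) = 4.
A valid 4-coloring: color 1: [6, 7, 10, 12]; color 2: [8, 13, 14]; color 3: [9, 15]; color 4: [11, 16].

χ(G) = 4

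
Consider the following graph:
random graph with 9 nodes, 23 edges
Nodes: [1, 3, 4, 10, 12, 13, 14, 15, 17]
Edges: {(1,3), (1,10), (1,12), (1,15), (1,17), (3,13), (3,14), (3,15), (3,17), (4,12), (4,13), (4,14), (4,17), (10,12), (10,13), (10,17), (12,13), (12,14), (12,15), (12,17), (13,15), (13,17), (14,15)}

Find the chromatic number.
Clique number ω(G) = 4 (lower bound: χ ≥ ω).
The clique on [1, 10, 12, 17] has size 4, forcing χ ≥ 4, and the coloring below uses 4 colors, so χ(G) = 4.
A valid 4-coloring: color 1: [3, 12]; color 2: [1, 13, 14]; color 3: [15, 17]; color 4: [4, 10].

χ(G) = 4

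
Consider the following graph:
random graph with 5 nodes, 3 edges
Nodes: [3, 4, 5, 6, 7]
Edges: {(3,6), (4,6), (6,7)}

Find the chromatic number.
χ(G) = 2

Clique number ω(G) = 2 (lower bound: χ ≥ ω).
The graph is bipartite (no odd cycle), so 2 colors suffice: χ(G) = 2.
A valid 2-coloring: color 1: [5, 6]; color 2: [3, 4, 7].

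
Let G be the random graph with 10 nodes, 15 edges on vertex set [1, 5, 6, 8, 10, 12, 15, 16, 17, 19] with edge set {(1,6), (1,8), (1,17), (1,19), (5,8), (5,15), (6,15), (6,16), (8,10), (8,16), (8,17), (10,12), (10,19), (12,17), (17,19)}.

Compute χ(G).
Clique number ω(G) = 3 (lower bound: χ ≥ ω).
The clique on [1, 8, 17] has size 3, forcing χ ≥ 3, and the coloring below uses 3 colors, so χ(G) = 3.
A valid 3-coloring: color 1: [6, 8, 12, 19]; color 2: [5, 10, 16, 17]; color 3: [1, 15].

χ(G) = 3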